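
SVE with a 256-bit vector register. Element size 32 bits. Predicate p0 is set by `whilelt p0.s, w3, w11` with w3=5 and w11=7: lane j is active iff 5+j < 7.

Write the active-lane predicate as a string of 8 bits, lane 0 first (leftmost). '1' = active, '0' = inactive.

predicate = 11000000

lane count: 256 div 32 = 8
whilelt: lane j active iff 5+j < 7 → j < 2 → 2 active
bits (lane 0 leftmost): 11000000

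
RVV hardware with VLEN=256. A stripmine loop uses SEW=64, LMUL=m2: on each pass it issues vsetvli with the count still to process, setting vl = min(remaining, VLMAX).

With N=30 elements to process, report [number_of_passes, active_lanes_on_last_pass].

[iterations, last_vl] = [4, 6]

VLMAX = (256 × 2) / 64 = 8 lanes
N=30: ⌈30/8⌉ = 4 iters; last vl = 30 − 3×8 = 6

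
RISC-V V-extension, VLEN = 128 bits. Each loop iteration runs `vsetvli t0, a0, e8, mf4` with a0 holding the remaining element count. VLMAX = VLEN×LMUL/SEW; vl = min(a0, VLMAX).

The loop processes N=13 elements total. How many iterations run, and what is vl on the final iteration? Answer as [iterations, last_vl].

[iterations, last_vl] = [4, 1]

VLMAX = VLEN×LMUL/SEW = 128×1/4/8 = 4
13 elements at 4/iter → 4 passes, remainder 1 on the last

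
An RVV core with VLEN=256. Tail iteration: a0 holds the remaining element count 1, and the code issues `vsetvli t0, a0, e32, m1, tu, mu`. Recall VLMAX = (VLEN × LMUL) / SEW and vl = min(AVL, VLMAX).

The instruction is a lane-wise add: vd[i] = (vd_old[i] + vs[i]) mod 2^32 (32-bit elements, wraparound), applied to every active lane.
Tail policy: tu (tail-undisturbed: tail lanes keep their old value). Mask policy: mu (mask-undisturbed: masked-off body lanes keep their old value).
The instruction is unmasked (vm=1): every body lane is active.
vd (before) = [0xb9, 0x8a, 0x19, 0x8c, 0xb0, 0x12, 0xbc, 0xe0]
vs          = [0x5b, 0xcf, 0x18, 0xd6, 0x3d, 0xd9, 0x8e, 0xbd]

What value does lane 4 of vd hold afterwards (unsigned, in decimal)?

VLMAX = (256 × 1) / 32 = 8 lanes
vl ← min(1, 8) = 1
lane  0: add(0xb9,0x5b) ⇒ 0x114
lane  1: tail/keep ⇒ 0x8a
lane  2: tail/keep ⇒ 0x19
lane  3: tail/keep ⇒ 0x8c
lane  4: tail/keep ⇒ 0xb0
lane  5: tail/keep ⇒ 0x12
lane  6: tail/keep ⇒ 0xbc
lane  7: tail/keep ⇒ 0xe0

vd[4] = 176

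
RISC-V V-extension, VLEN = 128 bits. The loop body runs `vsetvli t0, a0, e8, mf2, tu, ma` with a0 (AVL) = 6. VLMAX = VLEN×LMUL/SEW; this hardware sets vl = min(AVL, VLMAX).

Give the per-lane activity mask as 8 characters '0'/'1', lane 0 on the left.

VLMAX = (128 × 1/2) / 8 = 8 lanes
vl ← min(6, 8) = 6
bits (lane 0 leftmost): 11111100

predicate = 11111100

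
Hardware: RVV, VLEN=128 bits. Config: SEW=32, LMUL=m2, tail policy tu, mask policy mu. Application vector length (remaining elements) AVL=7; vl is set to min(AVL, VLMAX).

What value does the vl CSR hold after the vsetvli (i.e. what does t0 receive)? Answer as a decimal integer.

VLMAX = (128 × 2) / 32 = 8 lanes
vl ← min(7, 8) = 7

vl = 7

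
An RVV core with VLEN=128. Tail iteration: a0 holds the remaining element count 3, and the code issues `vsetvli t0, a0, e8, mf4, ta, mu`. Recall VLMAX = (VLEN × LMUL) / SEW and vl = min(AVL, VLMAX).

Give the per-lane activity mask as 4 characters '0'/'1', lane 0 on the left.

VLMAX = (128 × 1/4) / 8 = 4 lanes
vl = min(AVL, VLMAX) = min(3, 4) = 3
bits (lane 0 leftmost): 1110

predicate = 1110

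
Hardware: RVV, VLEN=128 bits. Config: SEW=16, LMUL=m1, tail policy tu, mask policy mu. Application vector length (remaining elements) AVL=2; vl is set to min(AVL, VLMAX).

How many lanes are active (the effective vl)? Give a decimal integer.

vl = 2

VLMAX = (128 × 1) / 16 = 8 lanes
vl ← min(2, 8) = 2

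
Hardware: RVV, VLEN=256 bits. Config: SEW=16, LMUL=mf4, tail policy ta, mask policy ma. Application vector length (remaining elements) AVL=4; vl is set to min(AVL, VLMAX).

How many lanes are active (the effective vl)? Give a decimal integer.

VLMAX = VLEN×LMUL/SEW = 256×1/4/16 = 4
vl = min(AVL, VLMAX) = min(4, 4) = 4

vl = 4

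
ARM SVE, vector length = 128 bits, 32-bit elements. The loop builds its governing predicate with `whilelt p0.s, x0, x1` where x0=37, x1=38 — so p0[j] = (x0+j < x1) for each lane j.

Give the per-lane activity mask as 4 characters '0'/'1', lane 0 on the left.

predicate = 1000

register lanes = 128/32 = 4
active while 37+j < 38, i.e. j ∈ [0,1) capped at 4 ⇒ 1
bits (lane 0 leftmost): 1000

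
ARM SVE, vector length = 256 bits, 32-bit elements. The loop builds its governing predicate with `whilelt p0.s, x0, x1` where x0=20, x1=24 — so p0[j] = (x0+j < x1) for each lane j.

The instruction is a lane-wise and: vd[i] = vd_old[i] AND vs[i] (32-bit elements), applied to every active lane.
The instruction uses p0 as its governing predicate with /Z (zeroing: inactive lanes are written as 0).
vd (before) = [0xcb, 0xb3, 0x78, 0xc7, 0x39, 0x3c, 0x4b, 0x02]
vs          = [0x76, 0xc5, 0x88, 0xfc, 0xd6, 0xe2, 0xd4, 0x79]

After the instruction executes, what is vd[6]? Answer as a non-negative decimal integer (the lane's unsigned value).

vd[6] = 0

register lanes = 256/32 = 8
whilelt: lane j active iff 20+j < 24 → j < 4 → 4 active
lane  0: and(0xcb,0x76) ⇒ 0x42
lane  1: and(0xb3,0xc5) ⇒ 0x81
lane  2: and(0x78,0x88) ⇒ 0x08
lane  3: and(0xc7,0xfc) ⇒ 0xc4
lane  4: tail/zero ⇒ 0x00
lane  5: tail/zero ⇒ 0x00
lane  6: tail/zero ⇒ 0x00
lane  7: tail/zero ⇒ 0x00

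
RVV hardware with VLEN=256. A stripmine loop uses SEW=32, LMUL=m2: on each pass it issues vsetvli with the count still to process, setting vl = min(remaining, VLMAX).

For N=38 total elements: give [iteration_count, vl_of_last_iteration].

[iterations, last_vl] = [3, 6]

lanes per group: 256·2/32 = 16
iterations = ceil(38/16) = 3; final-pass vl = 6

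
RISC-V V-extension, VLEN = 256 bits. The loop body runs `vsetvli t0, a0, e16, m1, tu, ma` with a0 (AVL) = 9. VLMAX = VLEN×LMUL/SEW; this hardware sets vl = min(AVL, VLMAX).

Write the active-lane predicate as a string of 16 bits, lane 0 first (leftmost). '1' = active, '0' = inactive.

lanes per group: 256·1/16 = 16
vl ← min(9, 16) = 9
bits (lane 0 leftmost): 1111111110000000

predicate = 1111111110000000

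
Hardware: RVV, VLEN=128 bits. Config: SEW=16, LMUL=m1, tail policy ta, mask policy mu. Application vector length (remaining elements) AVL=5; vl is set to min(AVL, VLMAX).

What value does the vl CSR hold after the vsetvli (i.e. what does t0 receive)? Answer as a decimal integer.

vl = 5

VLMAX = (128 × 1) / 16 = 8 lanes
AVL=5 ≤ VLMAX=8, so vl = 5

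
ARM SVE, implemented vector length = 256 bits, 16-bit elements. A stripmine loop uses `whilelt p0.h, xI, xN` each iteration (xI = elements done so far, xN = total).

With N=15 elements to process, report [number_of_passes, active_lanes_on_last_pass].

[iterations, last_vl] = [1, 15]

register lanes = 256/16 = 16
15 elements at 16/iter → 1 passes, remainder 15 on the last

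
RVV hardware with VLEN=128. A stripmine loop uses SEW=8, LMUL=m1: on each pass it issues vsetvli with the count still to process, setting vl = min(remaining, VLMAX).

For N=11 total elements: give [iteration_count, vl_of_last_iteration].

[iterations, last_vl] = [1, 11]

lanes per group: 128·1/8 = 16
N=11: ⌈11/16⌉ = 1 iters; last vl = 11 − 0×16 = 11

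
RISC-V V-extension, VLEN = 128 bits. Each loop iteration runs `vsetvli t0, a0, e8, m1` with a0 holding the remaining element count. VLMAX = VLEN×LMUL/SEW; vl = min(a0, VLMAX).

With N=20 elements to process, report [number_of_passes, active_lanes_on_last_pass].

[iterations, last_vl] = [2, 4]

VLMAX = VLEN×LMUL/SEW = 128×1/8 = 16
iterations = ceil(20/16) = 2; final-pass vl = 4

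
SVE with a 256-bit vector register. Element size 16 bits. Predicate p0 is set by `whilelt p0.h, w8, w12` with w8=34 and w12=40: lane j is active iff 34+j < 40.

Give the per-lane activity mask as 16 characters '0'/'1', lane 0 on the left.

predicate = 1111110000000000

register lanes = 256/16 = 16
whilelt: lane j active iff 34+j < 40 → j < 6 → 6 active
bits (lane 0 leftmost): 1111110000000000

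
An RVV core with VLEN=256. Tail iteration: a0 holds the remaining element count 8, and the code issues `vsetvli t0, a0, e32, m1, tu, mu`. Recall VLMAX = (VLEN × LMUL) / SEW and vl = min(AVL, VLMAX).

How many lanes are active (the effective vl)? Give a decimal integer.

VLMAX = VLEN×LMUL/SEW = 256×1/32 = 8
vl ← min(8, 8) = 8

vl = 8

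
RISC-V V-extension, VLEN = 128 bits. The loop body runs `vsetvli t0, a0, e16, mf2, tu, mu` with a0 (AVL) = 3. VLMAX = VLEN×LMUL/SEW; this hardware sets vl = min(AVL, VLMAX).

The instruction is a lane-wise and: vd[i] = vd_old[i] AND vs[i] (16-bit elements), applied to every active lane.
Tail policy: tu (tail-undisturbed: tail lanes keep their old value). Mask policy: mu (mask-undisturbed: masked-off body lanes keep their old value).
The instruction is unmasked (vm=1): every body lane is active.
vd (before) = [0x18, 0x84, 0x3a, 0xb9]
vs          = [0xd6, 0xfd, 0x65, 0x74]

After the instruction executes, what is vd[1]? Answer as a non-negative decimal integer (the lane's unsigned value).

vd[1] = 132

lanes per group: 128·1/2/16 = 4
vl ← min(3, 4) = 3
vd[0] and(0x18,0xd6) -> 0x10
vd[1] and(0x84,0xfd) -> 0x84
vd[2] and(0x3a,0x65) -> 0x20
vd[3] tail/keep -> 0xb9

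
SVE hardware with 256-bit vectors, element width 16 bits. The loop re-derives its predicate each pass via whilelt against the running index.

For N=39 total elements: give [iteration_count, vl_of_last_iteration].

register lanes = 256/16 = 16
39 elements at 16/iter → 3 passes, remainder 7 on the last

[iterations, last_vl] = [3, 7]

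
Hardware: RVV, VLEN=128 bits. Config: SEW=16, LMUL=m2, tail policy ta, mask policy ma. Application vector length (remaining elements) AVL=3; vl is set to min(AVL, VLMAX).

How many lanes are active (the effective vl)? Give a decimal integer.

VLMAX = (128 × 2) / 16 = 16 lanes
AVL=3 ≤ VLMAX=16, so vl = 3

vl = 3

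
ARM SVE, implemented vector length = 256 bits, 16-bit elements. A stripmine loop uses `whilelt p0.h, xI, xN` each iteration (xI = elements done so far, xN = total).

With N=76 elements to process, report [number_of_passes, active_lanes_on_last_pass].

register lanes = 256/16 = 16
76 elements at 16/iter → 5 passes, remainder 12 on the last

[iterations, last_vl] = [5, 12]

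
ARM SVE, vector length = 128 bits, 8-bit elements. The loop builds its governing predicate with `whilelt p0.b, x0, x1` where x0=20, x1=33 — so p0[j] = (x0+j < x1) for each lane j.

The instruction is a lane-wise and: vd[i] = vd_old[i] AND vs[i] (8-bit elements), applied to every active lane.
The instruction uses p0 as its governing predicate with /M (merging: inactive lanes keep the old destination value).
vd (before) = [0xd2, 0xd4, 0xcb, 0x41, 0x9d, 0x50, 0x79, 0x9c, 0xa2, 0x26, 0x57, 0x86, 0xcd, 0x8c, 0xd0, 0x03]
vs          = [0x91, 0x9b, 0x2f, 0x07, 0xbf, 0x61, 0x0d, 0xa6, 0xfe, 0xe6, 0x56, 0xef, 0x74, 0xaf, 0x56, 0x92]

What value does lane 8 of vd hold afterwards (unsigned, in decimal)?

128-bit reg / 8-bit elem → 16 lanes
whilelt: lane j active iff 20+j < 33 → j < 13 → 13 active
vd[0] and(0xd2,0x91) -> 0x90
vd[1] and(0xd4,0x9b) -> 0x90
vd[2] and(0xcb,0x2f) -> 0x0b
vd[3] and(0x41,0x07) -> 0x01
vd[4] and(0x9d,0xbf) -> 0x9d
vd[5] and(0x50,0x61) -> 0x40
vd[6] and(0x79,0x0d) -> 0x09
vd[7] and(0x9c,0xa6) -> 0x84
vd[8] and(0xa2,0xfe) -> 0xa2
vd[9] and(0x26,0xe6) -> 0x26
vd[10] and(0x57,0x56) -> 0x56
vd[11] and(0x86,0xef) -> 0x86
vd[12] and(0xcd,0x74) -> 0x44
vd[13] tail/keep -> 0x8c
vd[14] tail/keep -> 0xd0
vd[15] tail/keep -> 0x03

vd[8] = 162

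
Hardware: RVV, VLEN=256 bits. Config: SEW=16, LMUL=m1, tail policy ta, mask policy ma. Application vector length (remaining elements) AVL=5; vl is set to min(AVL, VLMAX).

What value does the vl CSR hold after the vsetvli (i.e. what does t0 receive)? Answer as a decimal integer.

lanes per group: 256·1/16 = 16
vl = min(AVL, VLMAX) = min(5, 16) = 5

vl = 5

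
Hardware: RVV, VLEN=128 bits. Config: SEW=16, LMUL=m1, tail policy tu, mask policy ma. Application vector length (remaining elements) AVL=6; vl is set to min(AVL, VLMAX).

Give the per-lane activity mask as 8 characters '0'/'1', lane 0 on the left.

VLMAX = (128 × 1) / 16 = 8 lanes
vl ← min(6, 8) = 6
bits (lane 0 leftmost): 11111100

predicate = 11111100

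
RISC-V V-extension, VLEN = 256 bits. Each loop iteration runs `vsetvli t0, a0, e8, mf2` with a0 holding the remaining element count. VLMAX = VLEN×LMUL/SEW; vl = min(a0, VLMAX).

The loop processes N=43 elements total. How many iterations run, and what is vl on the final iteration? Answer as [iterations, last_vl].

VLMAX = (256 × 1/2) / 8 = 16 lanes
N=43: ⌈43/16⌉ = 3 iters; last vl = 43 − 2×16 = 11

[iterations, last_vl] = [3, 11]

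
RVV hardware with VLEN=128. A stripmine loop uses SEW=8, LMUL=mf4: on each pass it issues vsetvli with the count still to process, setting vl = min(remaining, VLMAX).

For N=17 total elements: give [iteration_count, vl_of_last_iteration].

[iterations, last_vl] = [5, 1]

lanes per group: 128·1/4/8 = 4
N=17: ⌈17/4⌉ = 5 iters; last vl = 17 − 4×4 = 1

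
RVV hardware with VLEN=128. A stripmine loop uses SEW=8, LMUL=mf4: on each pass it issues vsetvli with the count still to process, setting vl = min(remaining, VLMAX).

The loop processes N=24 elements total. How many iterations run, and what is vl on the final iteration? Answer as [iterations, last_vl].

VLMAX = (128 × 1/4) / 8 = 4 lanes
N=24: ⌈24/4⌉ = 6 iters; last vl = 24 − 5×4 = 4

[iterations, last_vl] = [6, 4]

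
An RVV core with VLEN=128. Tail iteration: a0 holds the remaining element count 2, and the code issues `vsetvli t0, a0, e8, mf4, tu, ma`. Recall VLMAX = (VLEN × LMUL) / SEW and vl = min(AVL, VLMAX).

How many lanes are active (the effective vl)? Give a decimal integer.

vl = 2

lanes per group: 128·1/4/8 = 4
AVL=2 ≤ VLMAX=4, so vl = 2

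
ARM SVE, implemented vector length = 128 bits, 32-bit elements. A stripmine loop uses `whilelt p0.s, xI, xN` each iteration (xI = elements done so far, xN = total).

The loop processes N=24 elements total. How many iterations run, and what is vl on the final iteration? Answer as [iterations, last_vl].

register lanes = 128/32 = 4
iterations = ceil(24/4) = 6; final-pass vl = 4

[iterations, last_vl] = [6, 4]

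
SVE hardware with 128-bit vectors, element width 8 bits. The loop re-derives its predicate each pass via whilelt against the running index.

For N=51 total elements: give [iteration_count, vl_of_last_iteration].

lane count: 128 div 8 = 16
iterations = ceil(51/16) = 4; final-pass vl = 3

[iterations, last_vl] = [4, 3]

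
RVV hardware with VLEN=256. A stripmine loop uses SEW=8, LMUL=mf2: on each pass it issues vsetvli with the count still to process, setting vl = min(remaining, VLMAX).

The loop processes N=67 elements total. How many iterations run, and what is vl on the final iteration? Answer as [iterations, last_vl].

lanes per group: 256·1/2/8 = 16
N=67: ⌈67/16⌉ = 5 iters; last vl = 67 − 4×16 = 3

[iterations, last_vl] = [5, 3]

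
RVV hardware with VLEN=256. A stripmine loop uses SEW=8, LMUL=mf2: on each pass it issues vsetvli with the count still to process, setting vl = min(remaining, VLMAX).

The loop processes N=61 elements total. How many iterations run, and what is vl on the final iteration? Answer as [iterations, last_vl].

VLMAX = (256 × 1/2) / 8 = 16 lanes
61 elements at 16/iter → 4 passes, remainder 13 on the last

[iterations, last_vl] = [4, 13]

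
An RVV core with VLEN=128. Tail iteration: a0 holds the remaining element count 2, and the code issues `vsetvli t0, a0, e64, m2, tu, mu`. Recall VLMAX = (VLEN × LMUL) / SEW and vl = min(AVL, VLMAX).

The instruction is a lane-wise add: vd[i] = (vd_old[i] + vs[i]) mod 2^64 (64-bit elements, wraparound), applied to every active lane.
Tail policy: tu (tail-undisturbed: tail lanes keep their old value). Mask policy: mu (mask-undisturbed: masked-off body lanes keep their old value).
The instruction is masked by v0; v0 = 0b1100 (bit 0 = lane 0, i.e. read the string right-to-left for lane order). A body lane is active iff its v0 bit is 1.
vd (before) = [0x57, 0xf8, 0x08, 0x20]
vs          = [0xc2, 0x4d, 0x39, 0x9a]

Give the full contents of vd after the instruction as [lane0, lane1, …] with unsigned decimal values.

VLMAX = VLEN×LMUL/SEW = 128×2/64 = 4
AVL=2 ≤ VLMAX=4, so vl = 2
lane  0: mask-off/keep ⇒ 0x57
lane  1: mask-off/keep ⇒ 0xf8
lane  2: tail/keep ⇒ 0x08
lane  3: tail/keep ⇒ 0x20

vd = [87, 248, 8, 32]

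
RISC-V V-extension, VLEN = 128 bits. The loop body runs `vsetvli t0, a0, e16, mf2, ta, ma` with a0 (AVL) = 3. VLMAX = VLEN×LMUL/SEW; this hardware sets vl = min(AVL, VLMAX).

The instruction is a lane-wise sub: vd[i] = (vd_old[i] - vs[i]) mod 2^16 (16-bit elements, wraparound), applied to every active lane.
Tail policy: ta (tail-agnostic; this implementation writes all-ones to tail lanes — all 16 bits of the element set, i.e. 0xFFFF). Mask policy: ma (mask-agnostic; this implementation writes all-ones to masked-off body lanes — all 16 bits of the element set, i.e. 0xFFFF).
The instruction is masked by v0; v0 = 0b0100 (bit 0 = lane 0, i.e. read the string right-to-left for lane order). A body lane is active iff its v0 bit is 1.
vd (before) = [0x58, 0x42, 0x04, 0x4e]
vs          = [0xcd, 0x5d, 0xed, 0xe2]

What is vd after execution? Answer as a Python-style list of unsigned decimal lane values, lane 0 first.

VLMAX = (128 × 1/2) / 16 = 4 lanes
vl ← min(3, 4) = 3
[0] mask-off/ones = 0xffff
[1] mask-off/ones = 0xffff
[2] sub(0x04,0xed) = 0xff17
[3] tail/ones = 0xffff

vd = [65535, 65535, 65303, 65535]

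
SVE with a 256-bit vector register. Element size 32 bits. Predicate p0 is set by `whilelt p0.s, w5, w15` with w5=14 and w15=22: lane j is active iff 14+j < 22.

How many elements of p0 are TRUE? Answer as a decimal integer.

vl = 8

256-bit reg / 32-bit elem → 8 lanes
active while 14+j < 22, i.e. j ∈ [0,8) capped at 8 ⇒ 8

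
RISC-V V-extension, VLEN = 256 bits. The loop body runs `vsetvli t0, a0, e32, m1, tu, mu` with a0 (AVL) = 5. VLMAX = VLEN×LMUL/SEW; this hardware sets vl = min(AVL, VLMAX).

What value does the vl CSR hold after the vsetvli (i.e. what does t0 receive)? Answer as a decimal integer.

vl = 5

lanes per group: 256·1/32 = 8
vl ← min(5, 8) = 5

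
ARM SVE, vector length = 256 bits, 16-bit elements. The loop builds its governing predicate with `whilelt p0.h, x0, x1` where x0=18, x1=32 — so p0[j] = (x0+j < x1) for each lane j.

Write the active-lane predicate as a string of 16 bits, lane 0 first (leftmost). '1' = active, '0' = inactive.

predicate = 1111111111111100

lane count: 256 div 16 = 16
whilelt: lane j active iff 18+j < 32 → j < 14 → 14 active
bits (lane 0 leftmost): 1111111111111100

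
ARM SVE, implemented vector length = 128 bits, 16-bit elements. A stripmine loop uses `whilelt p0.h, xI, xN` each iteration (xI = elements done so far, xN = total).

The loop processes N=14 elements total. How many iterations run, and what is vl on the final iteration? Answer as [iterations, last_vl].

register lanes = 128/16 = 8
iterations = ceil(14/8) = 2; final-pass vl = 6

[iterations, last_vl] = [2, 6]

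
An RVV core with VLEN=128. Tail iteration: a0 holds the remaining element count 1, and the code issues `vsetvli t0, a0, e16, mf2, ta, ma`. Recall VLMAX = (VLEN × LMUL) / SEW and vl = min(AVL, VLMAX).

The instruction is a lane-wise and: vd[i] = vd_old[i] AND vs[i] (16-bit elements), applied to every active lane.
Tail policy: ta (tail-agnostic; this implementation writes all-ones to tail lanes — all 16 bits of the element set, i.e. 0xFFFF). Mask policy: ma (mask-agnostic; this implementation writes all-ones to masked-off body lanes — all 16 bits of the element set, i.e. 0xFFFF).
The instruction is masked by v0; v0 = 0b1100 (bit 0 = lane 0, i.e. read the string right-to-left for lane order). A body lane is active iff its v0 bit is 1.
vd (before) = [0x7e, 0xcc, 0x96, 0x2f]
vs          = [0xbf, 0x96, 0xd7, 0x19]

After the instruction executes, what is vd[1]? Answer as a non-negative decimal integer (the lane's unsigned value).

VLMAX = (128 × 1/2) / 16 = 4 lanes
AVL=1 ≤ VLMAX=4, so vl = 1
[0] mask-off/ones = 0xffff
[1] tail/ones = 0xffff
[2] tail/ones = 0xffff
[3] tail/ones = 0xffff

vd[1] = 65535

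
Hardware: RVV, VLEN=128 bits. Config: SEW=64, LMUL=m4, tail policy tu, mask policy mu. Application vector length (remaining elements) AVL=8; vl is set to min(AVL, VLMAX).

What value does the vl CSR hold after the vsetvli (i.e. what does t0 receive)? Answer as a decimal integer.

vl = 8

lanes per group: 128·4/64 = 8
AVL=8 ≤ VLMAX=8, so vl = 8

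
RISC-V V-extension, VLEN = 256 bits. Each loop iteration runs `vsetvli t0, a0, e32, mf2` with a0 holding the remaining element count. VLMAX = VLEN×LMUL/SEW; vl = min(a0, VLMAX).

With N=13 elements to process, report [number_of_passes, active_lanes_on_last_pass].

VLMAX = VLEN×LMUL/SEW = 256×1/2/32 = 4
N=13: ⌈13/4⌉ = 4 iters; last vl = 13 − 3×4 = 1

[iterations, last_vl] = [4, 1]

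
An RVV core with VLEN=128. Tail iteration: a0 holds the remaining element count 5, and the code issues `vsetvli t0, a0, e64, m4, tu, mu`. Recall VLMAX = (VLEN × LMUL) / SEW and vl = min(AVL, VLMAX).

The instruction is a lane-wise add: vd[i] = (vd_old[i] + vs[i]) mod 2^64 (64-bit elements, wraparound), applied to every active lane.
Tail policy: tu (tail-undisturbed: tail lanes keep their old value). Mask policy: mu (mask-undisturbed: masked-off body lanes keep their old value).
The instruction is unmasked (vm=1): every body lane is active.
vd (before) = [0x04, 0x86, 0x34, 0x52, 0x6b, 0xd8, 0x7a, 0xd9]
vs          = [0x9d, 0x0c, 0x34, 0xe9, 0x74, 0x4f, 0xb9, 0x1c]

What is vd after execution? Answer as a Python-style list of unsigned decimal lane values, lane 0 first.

VLMAX = (128 × 4) / 64 = 8 lanes
vl = min(AVL, VLMAX) = min(5, 8) = 5
  i=0: add(0x04,0x9d) → 161
  i=1: add(0x86,0x0c) → 146
  i=2: add(0x34,0x34) → 104
  i=3: add(0x52,0xe9) → 315
  i=4: add(0x6b,0x74) → 223
  i=5: tail/keep → 216
  i=6: tail/keep → 122
  i=7: tail/keep → 217

vd = [161, 146, 104, 315, 223, 216, 122, 217]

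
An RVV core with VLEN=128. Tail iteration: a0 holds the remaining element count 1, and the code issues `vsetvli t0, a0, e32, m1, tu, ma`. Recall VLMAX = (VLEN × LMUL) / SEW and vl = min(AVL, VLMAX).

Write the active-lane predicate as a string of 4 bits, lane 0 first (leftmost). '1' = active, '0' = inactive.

VLMAX = (128 × 1) / 32 = 4 lanes
vl ← min(1, 4) = 1
bits (lane 0 leftmost): 1000

predicate = 1000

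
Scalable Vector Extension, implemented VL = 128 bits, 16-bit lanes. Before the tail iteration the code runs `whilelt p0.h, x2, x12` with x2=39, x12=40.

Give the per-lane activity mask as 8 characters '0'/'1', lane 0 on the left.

lane count: 128 div 16 = 8
p0[j] = (39+j < 40); true for j=0..0 → 1 lanes set
bits (lane 0 leftmost): 10000000

predicate = 10000000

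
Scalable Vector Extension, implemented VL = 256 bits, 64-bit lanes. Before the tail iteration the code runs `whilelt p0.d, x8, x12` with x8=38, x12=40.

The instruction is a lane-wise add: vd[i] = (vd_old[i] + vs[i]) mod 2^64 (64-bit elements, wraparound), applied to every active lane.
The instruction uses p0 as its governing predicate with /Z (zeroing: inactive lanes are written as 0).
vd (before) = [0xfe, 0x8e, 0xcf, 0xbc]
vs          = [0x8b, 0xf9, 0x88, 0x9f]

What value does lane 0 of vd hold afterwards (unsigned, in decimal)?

256-bit reg / 64-bit elem → 4 lanes
whilelt: lane j active iff 38+j < 40 → j < 2 → 2 active
  i=0: add(0xfe,0x8b) → 393
  i=1: add(0x8e,0xf9) → 391
  i=2: tail/zero → 0
  i=3: tail/zero → 0

vd[0] = 393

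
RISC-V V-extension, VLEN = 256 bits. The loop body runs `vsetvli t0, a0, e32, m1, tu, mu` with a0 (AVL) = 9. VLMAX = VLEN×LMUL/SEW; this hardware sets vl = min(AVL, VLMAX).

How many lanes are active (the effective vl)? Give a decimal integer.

VLMAX = VLEN×LMUL/SEW = 256×1/32 = 8
AVL=9 > VLMAX=8, so vl = 8

vl = 8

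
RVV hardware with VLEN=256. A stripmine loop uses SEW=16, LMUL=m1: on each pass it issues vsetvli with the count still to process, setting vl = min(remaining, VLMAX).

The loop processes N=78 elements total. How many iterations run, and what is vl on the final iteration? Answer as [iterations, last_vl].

[iterations, last_vl] = [5, 14]

VLMAX = VLEN×LMUL/SEW = 256×1/16 = 16
iterations = ceil(78/16) = 5; final-pass vl = 14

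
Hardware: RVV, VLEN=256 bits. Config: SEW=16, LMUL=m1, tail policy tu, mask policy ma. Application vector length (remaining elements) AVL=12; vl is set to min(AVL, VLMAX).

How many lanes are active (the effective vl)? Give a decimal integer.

lanes per group: 256·1/16 = 16
vl = min(AVL, VLMAX) = min(12, 16) = 12

vl = 12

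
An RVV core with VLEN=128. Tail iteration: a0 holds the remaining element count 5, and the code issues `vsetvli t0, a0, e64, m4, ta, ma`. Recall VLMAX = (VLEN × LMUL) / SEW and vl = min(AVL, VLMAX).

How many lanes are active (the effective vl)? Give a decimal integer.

VLMAX = VLEN×LMUL/SEW = 128×4/64 = 8
vl = min(AVL, VLMAX) = min(5, 8) = 5

vl = 5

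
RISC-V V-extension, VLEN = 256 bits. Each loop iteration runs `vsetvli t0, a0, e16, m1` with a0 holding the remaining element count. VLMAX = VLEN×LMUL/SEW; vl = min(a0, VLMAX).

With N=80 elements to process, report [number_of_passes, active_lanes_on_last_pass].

VLMAX = (256 × 1) / 16 = 16 lanes
N=80: ⌈80/16⌉ = 5 iters; last vl = 80 − 4×16 = 16

[iterations, last_vl] = [5, 16]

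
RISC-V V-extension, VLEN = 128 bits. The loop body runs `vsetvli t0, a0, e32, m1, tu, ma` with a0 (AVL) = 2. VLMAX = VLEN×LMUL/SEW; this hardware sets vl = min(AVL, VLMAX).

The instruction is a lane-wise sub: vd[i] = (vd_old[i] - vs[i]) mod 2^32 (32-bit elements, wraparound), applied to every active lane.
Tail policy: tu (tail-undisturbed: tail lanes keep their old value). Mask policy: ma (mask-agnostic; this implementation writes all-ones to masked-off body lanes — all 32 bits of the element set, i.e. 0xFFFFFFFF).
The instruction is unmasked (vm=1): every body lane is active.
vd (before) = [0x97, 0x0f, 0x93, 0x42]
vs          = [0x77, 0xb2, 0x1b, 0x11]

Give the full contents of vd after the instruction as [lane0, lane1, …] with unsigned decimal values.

lanes per group: 128·1/32 = 4
vl ← min(2, 4) = 2
vd[0] sub(0x97,0x77) -> 0x20
vd[1] sub(0x0f,0xb2) -> 0xffffff5d
vd[2] tail/keep -> 0x93
vd[3] tail/keep -> 0x42

vd = [32, 4294967133, 147, 66]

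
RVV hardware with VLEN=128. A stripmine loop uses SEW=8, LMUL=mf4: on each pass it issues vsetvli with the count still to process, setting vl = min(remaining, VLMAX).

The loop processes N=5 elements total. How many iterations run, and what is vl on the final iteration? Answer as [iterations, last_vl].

[iterations, last_vl] = [2, 1]

lanes per group: 128·1/4/8 = 4
5 elements at 4/iter → 2 passes, remainder 1 on the last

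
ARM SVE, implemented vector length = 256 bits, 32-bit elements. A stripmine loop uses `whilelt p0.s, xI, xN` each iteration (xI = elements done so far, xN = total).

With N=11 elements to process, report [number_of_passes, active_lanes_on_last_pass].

[iterations, last_vl] = [2, 3]

register lanes = 256/32 = 8
11 elements at 8/iter → 2 passes, remainder 3 on the last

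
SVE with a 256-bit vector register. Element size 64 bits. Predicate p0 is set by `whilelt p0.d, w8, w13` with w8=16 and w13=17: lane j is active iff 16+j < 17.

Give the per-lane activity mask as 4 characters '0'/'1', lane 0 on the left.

predicate = 1000

register lanes = 256/64 = 4
whilelt: lane j active iff 16+j < 17 → j < 1 → 1 active
bits (lane 0 leftmost): 1000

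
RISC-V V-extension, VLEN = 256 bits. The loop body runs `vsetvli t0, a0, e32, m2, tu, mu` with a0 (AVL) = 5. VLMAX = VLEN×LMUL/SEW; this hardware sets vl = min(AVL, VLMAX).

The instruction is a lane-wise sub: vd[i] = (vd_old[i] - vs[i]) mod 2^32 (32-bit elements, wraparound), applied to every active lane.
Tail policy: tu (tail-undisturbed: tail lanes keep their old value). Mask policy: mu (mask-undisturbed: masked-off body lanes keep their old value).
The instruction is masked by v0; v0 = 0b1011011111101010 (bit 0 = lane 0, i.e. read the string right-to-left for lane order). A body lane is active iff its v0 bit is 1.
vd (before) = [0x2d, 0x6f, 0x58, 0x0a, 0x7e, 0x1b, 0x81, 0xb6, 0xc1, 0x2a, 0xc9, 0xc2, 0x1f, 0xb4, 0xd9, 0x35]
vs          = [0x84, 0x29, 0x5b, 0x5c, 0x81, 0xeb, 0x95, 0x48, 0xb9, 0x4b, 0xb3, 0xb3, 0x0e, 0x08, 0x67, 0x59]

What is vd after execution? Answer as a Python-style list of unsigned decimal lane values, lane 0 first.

vd = [45, 70, 88, 4294967214, 126, 27, 129, 182, 193, 42, 201, 194, 31, 180, 217, 53]

VLMAX = (256 × 2) / 32 = 16 lanes
AVL=5 ≤ VLMAX=16, so vl = 5
lane  0: mask-off/keep ⇒ 0x2d
lane  1: sub(0x6f,0x29) ⇒ 0x46
lane  2: mask-off/keep ⇒ 0x58
lane  3: sub(0x0a,0x5c) ⇒ 0xffffffae
lane  4: mask-off/keep ⇒ 0x7e
lane  5: tail/keep ⇒ 0x1b
lane  6: tail/keep ⇒ 0x81
lane  7: tail/keep ⇒ 0xb6
lane  8: tail/keep ⇒ 0xc1
lane  9: tail/keep ⇒ 0x2a
lane 10: tail/keep ⇒ 0xc9
lane 11: tail/keep ⇒ 0xc2
lane 12: tail/keep ⇒ 0x1f
lane 13: tail/keep ⇒ 0xb4
lane 14: tail/keep ⇒ 0xd9
lane 15: tail/keep ⇒ 0x35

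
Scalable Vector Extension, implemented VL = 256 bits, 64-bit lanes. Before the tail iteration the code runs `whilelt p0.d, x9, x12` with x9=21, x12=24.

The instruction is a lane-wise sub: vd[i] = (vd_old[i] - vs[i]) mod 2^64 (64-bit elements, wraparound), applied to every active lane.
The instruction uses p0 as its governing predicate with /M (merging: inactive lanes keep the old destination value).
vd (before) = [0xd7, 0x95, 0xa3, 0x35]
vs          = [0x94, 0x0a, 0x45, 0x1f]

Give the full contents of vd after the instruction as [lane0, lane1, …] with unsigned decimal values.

vd = [67, 139, 94, 53]

256-bit reg / 64-bit elem → 4 lanes
p0[j] = (21+j < 24); true for j=0..2 → 3 lanes set
lane  0: sub(0xd7,0x94) ⇒ 0x43
lane  1: sub(0x95,0x0a) ⇒ 0x8b
lane  2: sub(0xa3,0x45) ⇒ 0x5e
lane  3: tail/keep ⇒ 0x35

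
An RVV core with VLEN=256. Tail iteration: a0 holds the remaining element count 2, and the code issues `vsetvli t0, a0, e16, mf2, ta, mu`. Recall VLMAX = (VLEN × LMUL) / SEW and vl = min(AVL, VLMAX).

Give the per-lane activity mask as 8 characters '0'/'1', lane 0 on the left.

lanes per group: 256·1/2/16 = 8
vl ← min(2, 8) = 2
bits (lane 0 leftmost): 11000000

predicate = 11000000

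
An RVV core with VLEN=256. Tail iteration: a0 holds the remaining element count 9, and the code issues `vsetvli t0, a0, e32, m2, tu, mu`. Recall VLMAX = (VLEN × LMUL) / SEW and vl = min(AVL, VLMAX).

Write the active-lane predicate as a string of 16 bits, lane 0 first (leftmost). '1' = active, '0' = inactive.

predicate = 1111111110000000

lanes per group: 256·2/32 = 16
AVL=9 ≤ VLMAX=16, so vl = 9
bits (lane 0 leftmost): 1111111110000000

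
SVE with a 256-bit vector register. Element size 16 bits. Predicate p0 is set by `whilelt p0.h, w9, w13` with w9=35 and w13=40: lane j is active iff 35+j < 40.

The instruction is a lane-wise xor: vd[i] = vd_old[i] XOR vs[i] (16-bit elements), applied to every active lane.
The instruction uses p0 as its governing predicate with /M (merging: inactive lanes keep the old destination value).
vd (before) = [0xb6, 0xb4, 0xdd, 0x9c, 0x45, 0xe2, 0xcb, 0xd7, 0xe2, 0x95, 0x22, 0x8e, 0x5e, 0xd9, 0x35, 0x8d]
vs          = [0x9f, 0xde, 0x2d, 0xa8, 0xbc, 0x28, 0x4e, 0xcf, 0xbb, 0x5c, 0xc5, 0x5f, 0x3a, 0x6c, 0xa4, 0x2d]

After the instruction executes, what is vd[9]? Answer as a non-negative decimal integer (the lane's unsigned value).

256-bit reg / 16-bit elem → 16 lanes
p0[j] = (35+j < 40); true for j=0..4 → 5 lanes set
  i=0: xor(0xb6,0x9f) → 41
  i=1: xor(0xb4,0xde) → 106
  i=2: xor(0xdd,0x2d) → 240
  i=3: xor(0x9c,0xa8) → 52
  i=4: xor(0x45,0xbc) → 249
  i=5: tail/keep → 226
  i=6: tail/keep → 203
  i=7: tail/keep → 215
  i=8: tail/keep → 226
  i=9: tail/keep → 149
  i=10: tail/keep → 34
  i=11: tail/keep → 142
  i=12: tail/keep → 94
  i=13: tail/keep → 217
  i=14: tail/keep → 53
  i=15: tail/keep → 141

vd[9] = 149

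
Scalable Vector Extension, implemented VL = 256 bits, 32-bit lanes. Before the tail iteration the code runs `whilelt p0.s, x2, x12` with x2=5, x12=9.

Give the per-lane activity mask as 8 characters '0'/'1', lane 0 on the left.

predicate = 11110000

lane count: 256 div 32 = 8
whilelt: lane j active iff 5+j < 9 → j < 4 → 4 active
bits (lane 0 leftmost): 11110000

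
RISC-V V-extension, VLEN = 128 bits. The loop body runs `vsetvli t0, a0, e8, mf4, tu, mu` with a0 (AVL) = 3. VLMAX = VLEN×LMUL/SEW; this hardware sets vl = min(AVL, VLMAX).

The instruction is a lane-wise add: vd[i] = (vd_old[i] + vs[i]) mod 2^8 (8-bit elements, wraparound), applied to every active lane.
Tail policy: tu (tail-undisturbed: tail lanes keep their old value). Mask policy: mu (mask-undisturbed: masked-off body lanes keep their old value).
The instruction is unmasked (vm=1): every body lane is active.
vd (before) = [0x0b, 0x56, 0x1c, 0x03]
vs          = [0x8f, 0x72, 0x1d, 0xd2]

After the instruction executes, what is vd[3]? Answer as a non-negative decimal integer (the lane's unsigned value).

lanes per group: 128·1/4/8 = 4
vl ← min(3, 4) = 3
[0] add(0x0b,0x8f) = 0x9a
[1] add(0x56,0x72) = 0xc8
[2] add(0x1c,0x1d) = 0x39
[3] tail/keep = 0x03

vd[3] = 3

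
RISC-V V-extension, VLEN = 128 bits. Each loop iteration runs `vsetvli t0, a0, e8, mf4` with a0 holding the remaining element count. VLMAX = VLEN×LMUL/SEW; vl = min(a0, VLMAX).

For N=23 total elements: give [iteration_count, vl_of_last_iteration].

VLMAX = VLEN×LMUL/SEW = 128×1/4/8 = 4
23 elements at 4/iter → 6 passes, remainder 3 on the last

[iterations, last_vl] = [6, 3]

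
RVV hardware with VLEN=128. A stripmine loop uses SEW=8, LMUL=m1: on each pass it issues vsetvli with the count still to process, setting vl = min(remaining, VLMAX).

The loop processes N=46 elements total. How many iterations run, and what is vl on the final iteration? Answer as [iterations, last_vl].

[iterations, last_vl] = [3, 14]

lanes per group: 128·1/8 = 16
46 elements at 16/iter → 3 passes, remainder 14 on the last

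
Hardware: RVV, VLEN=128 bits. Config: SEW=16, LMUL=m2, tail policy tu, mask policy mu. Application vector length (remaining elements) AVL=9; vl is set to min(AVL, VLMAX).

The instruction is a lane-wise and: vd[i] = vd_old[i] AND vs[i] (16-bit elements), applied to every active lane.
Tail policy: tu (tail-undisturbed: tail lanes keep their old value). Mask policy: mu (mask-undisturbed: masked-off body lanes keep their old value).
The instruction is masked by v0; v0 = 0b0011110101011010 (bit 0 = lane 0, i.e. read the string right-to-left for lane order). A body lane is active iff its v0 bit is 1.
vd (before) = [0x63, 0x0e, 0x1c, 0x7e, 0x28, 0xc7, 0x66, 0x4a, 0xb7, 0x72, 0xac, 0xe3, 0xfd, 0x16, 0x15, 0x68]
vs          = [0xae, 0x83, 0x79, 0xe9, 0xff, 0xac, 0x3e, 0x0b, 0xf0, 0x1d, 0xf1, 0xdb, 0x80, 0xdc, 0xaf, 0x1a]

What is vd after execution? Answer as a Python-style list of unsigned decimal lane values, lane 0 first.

vd = [99, 2, 28, 104, 40, 199, 38, 74, 176, 114, 172, 227, 253, 22, 21, 104]

lanes per group: 128·2/16 = 16
vl ← min(9, 16) = 9
vd[0] mask-off/keep -> 0x63
vd[1] and(0x0e,0x83) -> 0x02
vd[2] mask-off/keep -> 0x1c
vd[3] and(0x7e,0xe9) -> 0x68
vd[4] and(0x28,0xff) -> 0x28
vd[5] mask-off/keep -> 0xc7
vd[6] and(0x66,0x3e) -> 0x26
vd[7] mask-off/keep -> 0x4a
vd[8] and(0xb7,0xf0) -> 0xb0
vd[9] tail/keep -> 0x72
vd[10] tail/keep -> 0xac
vd[11] tail/keep -> 0xe3
vd[12] tail/keep -> 0xfd
vd[13] tail/keep -> 0x16
vd[14] tail/keep -> 0x15
vd[15] tail/keep -> 0x68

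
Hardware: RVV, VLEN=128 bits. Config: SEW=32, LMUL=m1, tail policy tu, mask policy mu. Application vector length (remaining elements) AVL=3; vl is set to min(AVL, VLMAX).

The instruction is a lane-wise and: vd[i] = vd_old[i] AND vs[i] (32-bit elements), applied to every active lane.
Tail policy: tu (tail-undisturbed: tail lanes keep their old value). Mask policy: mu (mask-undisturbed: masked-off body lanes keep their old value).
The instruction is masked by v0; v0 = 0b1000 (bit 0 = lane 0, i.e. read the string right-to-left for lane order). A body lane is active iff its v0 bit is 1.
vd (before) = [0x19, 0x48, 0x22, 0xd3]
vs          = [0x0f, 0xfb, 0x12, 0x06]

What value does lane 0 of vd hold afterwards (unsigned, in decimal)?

vd[0] = 25

VLMAX = (128 × 1) / 32 = 4 lanes
AVL=3 ≤ VLMAX=4, so vl = 3
lane  0: mask-off/keep ⇒ 0x19
lane  1: mask-off/keep ⇒ 0x48
lane  2: mask-off/keep ⇒ 0x22
lane  3: tail/keep ⇒ 0xd3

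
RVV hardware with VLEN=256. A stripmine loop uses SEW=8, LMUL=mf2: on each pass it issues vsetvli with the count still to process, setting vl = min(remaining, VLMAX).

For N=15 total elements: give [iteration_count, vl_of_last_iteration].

[iterations, last_vl] = [1, 15]

lanes per group: 256·1/2/8 = 16
N=15: ⌈15/16⌉ = 1 iters; last vl = 15 − 0×16 = 15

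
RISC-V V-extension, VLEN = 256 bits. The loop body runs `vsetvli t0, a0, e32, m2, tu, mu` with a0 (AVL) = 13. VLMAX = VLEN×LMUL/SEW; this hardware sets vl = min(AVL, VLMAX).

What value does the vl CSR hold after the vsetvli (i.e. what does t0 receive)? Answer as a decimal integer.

lanes per group: 256·2/32 = 16
vl ← min(13, 16) = 13

vl = 13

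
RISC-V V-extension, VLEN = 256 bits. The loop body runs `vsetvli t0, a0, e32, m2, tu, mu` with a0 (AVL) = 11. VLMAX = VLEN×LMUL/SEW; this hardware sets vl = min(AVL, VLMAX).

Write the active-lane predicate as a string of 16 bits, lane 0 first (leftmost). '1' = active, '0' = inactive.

VLMAX = VLEN×LMUL/SEW = 256×2/32 = 16
vl ← min(11, 16) = 11
bits (lane 0 leftmost): 1111111111100000

predicate = 1111111111100000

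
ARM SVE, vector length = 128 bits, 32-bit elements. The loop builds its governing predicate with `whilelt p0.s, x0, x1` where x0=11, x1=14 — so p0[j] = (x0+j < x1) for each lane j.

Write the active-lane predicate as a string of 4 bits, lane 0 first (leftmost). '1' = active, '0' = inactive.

predicate = 1110

128-bit reg / 32-bit elem → 4 lanes
p0[j] = (11+j < 14); true for j=0..2 → 3 lanes set
bits (lane 0 leftmost): 1110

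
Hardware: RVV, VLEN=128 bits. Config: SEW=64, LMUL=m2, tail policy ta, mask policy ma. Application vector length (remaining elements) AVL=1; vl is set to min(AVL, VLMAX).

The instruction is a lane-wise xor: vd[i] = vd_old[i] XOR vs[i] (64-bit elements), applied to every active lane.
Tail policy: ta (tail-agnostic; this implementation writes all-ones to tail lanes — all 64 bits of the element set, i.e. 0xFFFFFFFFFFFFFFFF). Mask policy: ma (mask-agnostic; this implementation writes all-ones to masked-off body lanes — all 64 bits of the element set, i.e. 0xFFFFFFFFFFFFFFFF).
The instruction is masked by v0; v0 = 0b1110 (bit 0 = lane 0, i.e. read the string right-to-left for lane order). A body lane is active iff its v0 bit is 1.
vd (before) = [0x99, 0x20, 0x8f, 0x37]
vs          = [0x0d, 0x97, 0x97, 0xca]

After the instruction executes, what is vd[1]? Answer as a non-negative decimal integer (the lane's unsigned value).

VLMAX = (128 × 2) / 64 = 4 lanes
vl = min(AVL, VLMAX) = min(1, 4) = 1
lane  0: mask-off/ones ⇒ 0xffffffffffffffff
lane  1: tail/ones ⇒ 0xffffffffffffffff
lane  2: tail/ones ⇒ 0xffffffffffffffff
lane  3: tail/ones ⇒ 0xffffffffffffffff

vd[1] = 18446744073709551615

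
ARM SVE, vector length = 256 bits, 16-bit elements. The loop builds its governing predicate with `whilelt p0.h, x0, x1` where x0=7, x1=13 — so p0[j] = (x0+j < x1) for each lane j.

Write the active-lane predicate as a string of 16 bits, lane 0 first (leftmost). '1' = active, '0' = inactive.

register lanes = 256/16 = 16
whilelt: lane j active iff 7+j < 13 → j < 6 → 6 active
bits (lane 0 leftmost): 1111110000000000

predicate = 1111110000000000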